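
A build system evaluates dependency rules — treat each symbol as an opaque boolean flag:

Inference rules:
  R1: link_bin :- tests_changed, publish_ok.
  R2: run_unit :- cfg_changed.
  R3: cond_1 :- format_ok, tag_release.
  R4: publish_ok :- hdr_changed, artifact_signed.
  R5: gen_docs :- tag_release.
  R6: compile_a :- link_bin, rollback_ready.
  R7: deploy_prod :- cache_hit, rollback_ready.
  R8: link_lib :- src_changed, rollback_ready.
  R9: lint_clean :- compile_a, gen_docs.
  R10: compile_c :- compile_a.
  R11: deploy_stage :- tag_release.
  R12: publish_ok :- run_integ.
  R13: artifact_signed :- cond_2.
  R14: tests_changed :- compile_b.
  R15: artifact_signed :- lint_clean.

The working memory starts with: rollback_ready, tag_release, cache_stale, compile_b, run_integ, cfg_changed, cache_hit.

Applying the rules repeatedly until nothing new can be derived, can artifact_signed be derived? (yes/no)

Round 1: R2 [run_unit :- cfg_changed.]; R5 [gen_docs :- tag_release.]; R7 [deploy_prod :- cache_hit, rollback_ready.]; R11 [deploy_stage :- tag_release.]; R12 [publish_ok :- run_integ.]; R14 [tests_changed :- compile_b.]. New: run_unit, gen_docs, deploy_prod, deploy_stage, publish_ok, tests_changed.
Round 2: R1 [link_bin :- tests_changed, publish_ok.]. New: link_bin.
Round 3: R6 [compile_a :- link_bin, rollback_ready.]. New: compile_a.
Round 4: R9 [lint_clean :- compile_a, gen_docs.]; R10 [compile_c :- compile_a.]. New: lint_clean, compile_c.
Round 5: R15 [artifact_signed :- lint_clean.]. New: artifact_signed.
artifact_signed appears in round 5, so it is derivable.

yes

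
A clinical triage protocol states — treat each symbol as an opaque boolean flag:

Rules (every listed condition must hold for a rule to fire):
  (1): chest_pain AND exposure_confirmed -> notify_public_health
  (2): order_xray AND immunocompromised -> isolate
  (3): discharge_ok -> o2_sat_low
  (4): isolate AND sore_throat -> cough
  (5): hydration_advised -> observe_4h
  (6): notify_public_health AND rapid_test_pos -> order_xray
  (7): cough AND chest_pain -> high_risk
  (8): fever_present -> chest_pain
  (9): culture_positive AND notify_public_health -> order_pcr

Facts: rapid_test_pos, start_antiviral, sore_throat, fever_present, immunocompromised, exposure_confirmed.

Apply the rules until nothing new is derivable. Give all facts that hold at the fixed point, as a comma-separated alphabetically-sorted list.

[1] (8) [fever_present -> chest_pain]. ⇒ new: chest_pain.
[2] (1) [chest_pain AND exposure_confirmed -> notify_public_health]. ⇒ new: notify_public_health.
[3] (6) [notify_public_health AND rapid_test_pos -> order_xray]. ⇒ new: order_xray.
[4] (2) [order_xray AND immunocompromised -> isolate]. ⇒ new: isolate.
[5] (4) [isolate AND sore_throat -> cough]. ⇒ new: cough.
[6] (7) [cough AND chest_pain -> high_risk]. ⇒ new: high_risk.

chest_pain, cough, exposure_confirmed, fever_present, high_risk, immunocompromised, isolate, notify_public_health, order_xray, rapid_test_pos, sore_throat, start_antiviral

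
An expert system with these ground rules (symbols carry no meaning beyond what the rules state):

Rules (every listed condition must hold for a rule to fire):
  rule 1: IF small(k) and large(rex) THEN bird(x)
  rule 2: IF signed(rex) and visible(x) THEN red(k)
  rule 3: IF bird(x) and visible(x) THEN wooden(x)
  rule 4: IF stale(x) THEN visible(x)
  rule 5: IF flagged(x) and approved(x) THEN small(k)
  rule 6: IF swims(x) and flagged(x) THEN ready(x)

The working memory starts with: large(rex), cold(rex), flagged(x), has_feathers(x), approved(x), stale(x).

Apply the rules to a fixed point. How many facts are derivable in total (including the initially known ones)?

10

Round 1 fires rule 4, rule 5, giving visible(x), small(k).
Round 2 fires rule 1, giving bird(x).
Round 3 fires rule 3, giving wooden(x).
Closure: {approved(x), bird(x), cold(rex), flagged(x), has_feathers(x), large(rex), small(k), stale(x), visible(x), wooden(x)} — 10 facts.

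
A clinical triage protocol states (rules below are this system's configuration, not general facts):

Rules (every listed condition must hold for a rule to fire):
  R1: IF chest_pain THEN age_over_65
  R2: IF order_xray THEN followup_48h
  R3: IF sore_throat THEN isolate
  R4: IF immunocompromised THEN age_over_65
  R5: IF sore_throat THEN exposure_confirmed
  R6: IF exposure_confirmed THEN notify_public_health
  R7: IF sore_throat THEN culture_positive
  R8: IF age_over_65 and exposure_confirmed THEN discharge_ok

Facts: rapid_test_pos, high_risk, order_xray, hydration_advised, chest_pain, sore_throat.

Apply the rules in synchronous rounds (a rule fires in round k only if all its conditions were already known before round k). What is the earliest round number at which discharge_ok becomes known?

Round 1 fires R1, R2, R3, R5, R7, giving age_over_65, followup_48h, isolate, exposure_confirmed, culture_positive.
Round 2 fires R6, R8, giving notify_public_health, discharge_ok.
discharge_ok first appears in round 2.

2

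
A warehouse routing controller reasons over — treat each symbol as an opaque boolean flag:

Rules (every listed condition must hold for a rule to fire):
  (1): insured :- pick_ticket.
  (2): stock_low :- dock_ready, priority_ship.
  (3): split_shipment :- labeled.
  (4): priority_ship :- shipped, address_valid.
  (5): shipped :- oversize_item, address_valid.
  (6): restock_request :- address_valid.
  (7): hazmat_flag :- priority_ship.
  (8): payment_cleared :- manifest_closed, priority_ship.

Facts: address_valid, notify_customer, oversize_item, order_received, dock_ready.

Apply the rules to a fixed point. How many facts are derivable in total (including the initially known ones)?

Round 1 — (5), (6), derive shipped, restock_request.
Round 2 — (4), derive priority_ship.
Round 3 — (2), (7), derive stock_low, hazmat_flag.
Closure: {address_valid, dock_ready, hazmat_flag, notify_customer, order_received, oversize_item, priority_ship, restock_request, shipped, stock_low} — 10 facts.

10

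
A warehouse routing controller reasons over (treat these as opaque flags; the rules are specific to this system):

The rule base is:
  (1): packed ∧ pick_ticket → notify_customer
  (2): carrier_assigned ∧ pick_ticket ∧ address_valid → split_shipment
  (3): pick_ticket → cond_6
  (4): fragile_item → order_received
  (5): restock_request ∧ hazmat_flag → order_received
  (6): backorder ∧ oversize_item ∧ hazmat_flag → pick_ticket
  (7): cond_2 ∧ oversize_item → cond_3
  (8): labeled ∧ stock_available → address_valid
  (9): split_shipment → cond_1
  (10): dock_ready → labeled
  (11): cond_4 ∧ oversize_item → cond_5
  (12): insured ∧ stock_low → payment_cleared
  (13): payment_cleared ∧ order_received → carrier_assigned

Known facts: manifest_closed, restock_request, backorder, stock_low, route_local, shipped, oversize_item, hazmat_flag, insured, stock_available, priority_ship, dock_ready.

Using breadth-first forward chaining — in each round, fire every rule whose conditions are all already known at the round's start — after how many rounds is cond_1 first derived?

[1] (5) [restock_request ∧ hazmat_flag → order_received]; (6) [backorder ∧ oversize_item ∧ hazmat_flag → pick_ticket]; (10) [dock_ready → labeled]; (12) [insured ∧ stock_low → payment_cleared]. ⇒ new: order_received, pick_ticket, labeled, payment_cleared.
[2] (3) [pick_ticket → cond_6]; (8) [labeled ∧ stock_available → address_valid]; (13) [payment_cleared ∧ order_received → carrier_assigned]. ⇒ new: cond_6, address_valid, carrier_assigned.
[3] (2) [carrier_assigned ∧ pick_ticket ∧ address_valid → split_shipment]. ⇒ new: split_shipment.
[4] (9) [split_shipment → cond_1]. ⇒ new: cond_1.
cond_1 first appears in round 4.

4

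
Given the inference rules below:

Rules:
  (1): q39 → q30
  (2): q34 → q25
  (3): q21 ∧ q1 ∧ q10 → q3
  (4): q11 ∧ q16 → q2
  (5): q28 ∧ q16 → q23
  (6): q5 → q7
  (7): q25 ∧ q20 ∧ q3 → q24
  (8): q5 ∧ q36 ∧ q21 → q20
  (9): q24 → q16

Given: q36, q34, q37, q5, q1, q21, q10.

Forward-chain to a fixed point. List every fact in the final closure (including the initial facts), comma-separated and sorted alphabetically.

Round 1: (2) [q34 → q25]; (3) [q21 ∧ q1 ∧ q10 → q3]; (6) [q5 → q7]; (8) [q5 ∧ q36 ∧ q21 → q20]. New: q25, q3, q7, q20.
Round 2: (7) [q25 ∧ q20 ∧ q3 → q24]. New: q24.
Round 3: (9) [q24 → q16]. New: q16.

q1, q10, q16, q20, q21, q24, q25, q3, q34, q36, q37, q5, q7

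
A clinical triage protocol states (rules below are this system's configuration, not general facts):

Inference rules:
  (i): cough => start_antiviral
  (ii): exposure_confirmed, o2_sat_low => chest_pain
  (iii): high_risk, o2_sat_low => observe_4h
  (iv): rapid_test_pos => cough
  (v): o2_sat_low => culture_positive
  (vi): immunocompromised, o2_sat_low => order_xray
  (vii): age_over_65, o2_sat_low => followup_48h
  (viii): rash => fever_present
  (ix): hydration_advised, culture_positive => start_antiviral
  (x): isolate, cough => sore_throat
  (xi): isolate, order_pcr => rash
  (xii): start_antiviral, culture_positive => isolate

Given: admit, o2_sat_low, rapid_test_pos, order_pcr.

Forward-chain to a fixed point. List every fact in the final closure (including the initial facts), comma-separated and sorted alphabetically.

Round 1 — (iv), (v), derive cough, culture_positive.
Round 2 — (i), derive start_antiviral.
Round 3 — (xii), derive isolate.
Round 4 — (x), (xi), derive sore_throat, rash.
Round 5 — (viii), derive fever_present.

admit, cough, culture_positive, fever_present, isolate, o2_sat_low, order_pcr, rapid_test_pos, rash, sore_throat, start_antiviral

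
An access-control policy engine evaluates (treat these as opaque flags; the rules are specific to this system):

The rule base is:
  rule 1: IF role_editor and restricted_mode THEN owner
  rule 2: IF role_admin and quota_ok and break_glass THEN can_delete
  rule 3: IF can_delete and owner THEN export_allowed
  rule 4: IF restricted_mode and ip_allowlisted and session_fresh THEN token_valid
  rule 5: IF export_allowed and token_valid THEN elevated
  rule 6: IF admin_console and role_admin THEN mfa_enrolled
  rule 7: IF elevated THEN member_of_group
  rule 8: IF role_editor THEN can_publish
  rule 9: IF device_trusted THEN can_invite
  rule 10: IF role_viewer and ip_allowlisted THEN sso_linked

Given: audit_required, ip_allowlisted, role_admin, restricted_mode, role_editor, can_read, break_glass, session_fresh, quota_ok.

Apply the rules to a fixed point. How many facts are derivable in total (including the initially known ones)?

16

[1] rule 1 [IF role_editor and restricted_mode THEN owner]; rule 2 [IF role_admin and quota_ok and break_glass THEN can_delete]; rule 4 [IF restricted_mode and ip_allowlisted and session_fresh THEN token_valid]; rule 8 [IF role_editor THEN can_publish]. ⇒ new: owner, can_delete, token_valid, can_publish.
[2] rule 3 [IF can_delete and owner THEN export_allowed]. ⇒ new: export_allowed.
[3] rule 5 [IF export_allowed and token_valid THEN elevated]. ⇒ new: elevated.
[4] rule 7 [IF elevated THEN member_of_group]. ⇒ new: member_of_group.
Closure: {audit_required, break_glass, can_delete, can_publish, can_read, elevated, export_allowed, ip_allowlisted, member_of_group, owner, quota_ok, restricted_mode, role_admin, role_editor, session_fresh, token_valid} — 16 facts.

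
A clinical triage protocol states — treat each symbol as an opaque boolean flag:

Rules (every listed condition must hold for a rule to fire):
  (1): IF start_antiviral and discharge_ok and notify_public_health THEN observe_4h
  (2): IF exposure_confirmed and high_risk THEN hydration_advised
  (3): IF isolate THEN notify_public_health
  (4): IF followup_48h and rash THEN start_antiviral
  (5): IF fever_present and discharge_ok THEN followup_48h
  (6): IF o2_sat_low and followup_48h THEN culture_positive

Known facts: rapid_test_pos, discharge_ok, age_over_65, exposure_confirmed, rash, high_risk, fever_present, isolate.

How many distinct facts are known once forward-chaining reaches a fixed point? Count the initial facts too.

13

Round 1 fires (2), (3), (5), giving hydration_advised, notify_public_health, followup_48h.
Round 2 fires (4), giving start_antiviral.
Round 3 fires (1), giving observe_4h.
Closure: {age_over_65, discharge_ok, exposure_confirmed, fever_present, followup_48h, high_risk, hydration_advised, isolate, notify_public_health, observe_4h, rapid_test_pos, rash, start_antiviral} — 13 facts.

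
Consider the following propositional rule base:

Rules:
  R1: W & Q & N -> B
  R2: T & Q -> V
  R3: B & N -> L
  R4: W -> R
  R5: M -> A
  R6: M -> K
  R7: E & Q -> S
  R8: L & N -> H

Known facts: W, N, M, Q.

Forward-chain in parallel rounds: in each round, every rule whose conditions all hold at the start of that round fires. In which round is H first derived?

Round 1: R1 [W & Q & N -> B]; R4 [W -> R]; R5 [M -> A]; R6 [M -> K]. Adds B, R, A, K.
Round 2: R3 [B & N -> L]. Adds L.
Round 3: R8 [L & N -> H]. Adds H.
H first appears in round 3.

3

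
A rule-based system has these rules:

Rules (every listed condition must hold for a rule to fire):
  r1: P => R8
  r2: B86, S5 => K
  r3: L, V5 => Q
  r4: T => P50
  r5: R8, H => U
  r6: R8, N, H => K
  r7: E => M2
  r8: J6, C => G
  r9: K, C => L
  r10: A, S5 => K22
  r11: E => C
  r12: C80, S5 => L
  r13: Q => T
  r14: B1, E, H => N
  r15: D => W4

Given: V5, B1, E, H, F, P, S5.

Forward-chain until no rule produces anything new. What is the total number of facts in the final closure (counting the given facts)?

17

Round 1: r1 [P => R8]; r7 [E => M2]; r11 [E => C]; r14 [B1, E, H => N]. New: R8, M2, C, N.
Round 2: r5 [R8, H => U]; r6 [R8, N, H => K]. New: U, K.
Round 3: r9 [K, C => L]. New: L.
Round 4: r3 [L, V5 => Q]. New: Q.
Round 5: r13 [Q => T]. New: T.
Round 6: r4 [T => P50]. New: P50.
Closure: {B1, C, E, F, H, K, L, M2, N, P, P50, Q, R8, S5, T, U, V5} — 17 facts.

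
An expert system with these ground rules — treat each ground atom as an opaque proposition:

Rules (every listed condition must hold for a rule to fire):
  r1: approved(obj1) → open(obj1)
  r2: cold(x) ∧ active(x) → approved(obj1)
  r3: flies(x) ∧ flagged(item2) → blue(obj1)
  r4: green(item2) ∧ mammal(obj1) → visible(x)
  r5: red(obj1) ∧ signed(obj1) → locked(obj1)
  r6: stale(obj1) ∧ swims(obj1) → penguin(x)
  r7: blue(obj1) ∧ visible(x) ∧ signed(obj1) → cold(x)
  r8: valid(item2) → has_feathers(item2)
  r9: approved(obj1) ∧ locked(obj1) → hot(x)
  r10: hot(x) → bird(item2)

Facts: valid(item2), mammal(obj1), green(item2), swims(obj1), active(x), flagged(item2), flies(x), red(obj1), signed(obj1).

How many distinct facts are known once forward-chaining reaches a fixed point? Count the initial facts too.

Round 1: r3 [flies(x) ∧ flagged(item2) → blue(obj1)]; r4 [green(item2) ∧ mammal(obj1) → visible(x)]; r5 [red(obj1) ∧ signed(obj1) → locked(obj1)]; r8 [valid(item2) → has_feathers(item2)]. New: blue(obj1), visible(x), locked(obj1), has_feathers(item2).
Round 2: r7 [blue(obj1) ∧ visible(x) ∧ signed(obj1) → cold(x)]. New: cold(x).
Round 3: r2 [cold(x) ∧ active(x) → approved(obj1)]. New: approved(obj1).
Round 4: r1 [approved(obj1) → open(obj1)]; r9 [approved(obj1) ∧ locked(obj1) → hot(x)]. New: open(obj1), hot(x).
Round 5: r10 [hot(x) → bird(item2)]. New: bird(item2).
Closure: {active(x), approved(obj1), bird(item2), blue(obj1), cold(x), flagged(item2), flies(x), green(item2), has_feathers(item2), hot(x), locked(obj1), mammal(obj1), open(obj1), red(obj1), signed(obj1), swims(obj1), valid(item2), visible(x)} — 18 facts.

18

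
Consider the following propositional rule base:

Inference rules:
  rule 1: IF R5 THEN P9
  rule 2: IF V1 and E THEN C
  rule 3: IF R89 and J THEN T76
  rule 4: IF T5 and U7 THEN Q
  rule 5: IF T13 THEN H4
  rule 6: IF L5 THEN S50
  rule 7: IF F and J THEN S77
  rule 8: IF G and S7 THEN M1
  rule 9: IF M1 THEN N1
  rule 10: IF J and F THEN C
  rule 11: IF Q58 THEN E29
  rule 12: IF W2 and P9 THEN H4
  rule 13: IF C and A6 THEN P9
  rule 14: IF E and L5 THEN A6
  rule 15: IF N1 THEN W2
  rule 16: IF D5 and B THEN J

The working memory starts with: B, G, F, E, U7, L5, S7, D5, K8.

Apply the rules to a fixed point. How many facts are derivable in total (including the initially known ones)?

Round 1 — rule 6, rule 8, rule 14, rule 16, derive S50, M1, A6, J.
Round 2 — rule 7, rule 9, rule 10, derive S77, N1, C.
Round 3 — rule 13, rule 15, derive P9, W2.
Round 4 — rule 12, derive H4.
Closure: {A6, B, C, D5, E, F, G, H4, J, K8, L5, M1, N1, P9, S50, S7, S77, U7, W2} — 19 facts.

19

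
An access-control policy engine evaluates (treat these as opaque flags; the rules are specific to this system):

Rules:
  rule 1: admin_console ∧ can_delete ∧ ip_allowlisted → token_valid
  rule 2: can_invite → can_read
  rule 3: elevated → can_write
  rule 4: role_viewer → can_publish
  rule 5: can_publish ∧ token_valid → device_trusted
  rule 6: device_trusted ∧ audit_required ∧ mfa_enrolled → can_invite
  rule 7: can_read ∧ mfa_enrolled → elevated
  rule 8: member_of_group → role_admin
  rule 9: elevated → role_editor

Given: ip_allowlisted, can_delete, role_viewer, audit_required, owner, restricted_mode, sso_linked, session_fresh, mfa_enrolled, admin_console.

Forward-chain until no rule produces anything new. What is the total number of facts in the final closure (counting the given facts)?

Round 1: rule 1 [admin_console ∧ can_delete ∧ ip_allowlisted → token_valid]; rule 4 [role_viewer → can_publish]. Adds token_valid, can_publish.
Round 2: rule 5 [can_publish ∧ token_valid → device_trusted]. Adds device_trusted.
Round 3: rule 6 [device_trusted ∧ audit_required ∧ mfa_enrolled → can_invite]. Adds can_invite.
Round 4: rule 2 [can_invite → can_read]. Adds can_read.
Round 5: rule 7 [can_read ∧ mfa_enrolled → elevated]. Adds elevated.
Round 6: rule 3 [elevated → can_write]; rule 9 [elevated → role_editor]. Adds can_write, role_editor.
Closure: {admin_console, audit_required, can_delete, can_invite, can_publish, can_read, can_write, device_trusted, elevated, ip_allowlisted, mfa_enrolled, owner, restricted_mode, role_editor, role_viewer, session_fresh, sso_linked, token_valid} — 18 facts.

18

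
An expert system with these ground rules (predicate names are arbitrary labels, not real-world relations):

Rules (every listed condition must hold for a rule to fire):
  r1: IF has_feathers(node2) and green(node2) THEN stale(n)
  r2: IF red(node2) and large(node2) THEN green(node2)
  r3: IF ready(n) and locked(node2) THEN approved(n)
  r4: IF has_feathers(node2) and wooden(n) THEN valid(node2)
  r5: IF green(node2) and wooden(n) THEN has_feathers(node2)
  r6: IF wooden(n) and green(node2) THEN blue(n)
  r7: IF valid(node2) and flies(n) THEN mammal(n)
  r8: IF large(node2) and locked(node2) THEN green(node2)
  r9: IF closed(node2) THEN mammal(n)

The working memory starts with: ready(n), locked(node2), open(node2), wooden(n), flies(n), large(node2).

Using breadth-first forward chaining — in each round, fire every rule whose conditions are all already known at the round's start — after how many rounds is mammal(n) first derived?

Round 1: r3 [IF ready(n) and locked(node2) THEN approved(n)]; r8 [IF large(node2) and locked(node2) THEN green(node2)]. Adds approved(n), green(node2).
Round 2: r5 [IF green(node2) and wooden(n) THEN has_feathers(node2)]; r6 [IF wooden(n) and green(node2) THEN blue(n)]. Adds has_feathers(node2), blue(n).
Round 3: r1 [IF has_feathers(node2) and green(node2) THEN stale(n)]; r4 [IF has_feathers(node2) and wooden(n) THEN valid(node2)]. Adds stale(n), valid(node2).
Round 4: r7 [IF valid(node2) and flies(n) THEN mammal(n)]. Adds mammal(n).
mammal(n) first appears in round 4.

4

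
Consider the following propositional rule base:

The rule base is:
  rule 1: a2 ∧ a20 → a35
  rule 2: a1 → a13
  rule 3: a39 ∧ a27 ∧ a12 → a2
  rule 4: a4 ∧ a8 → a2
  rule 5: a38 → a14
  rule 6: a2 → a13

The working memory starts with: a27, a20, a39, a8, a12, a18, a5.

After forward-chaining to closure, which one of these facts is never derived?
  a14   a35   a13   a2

Round 1 — rule 3, derive a2.
Round 2 — rule 1, rule 6, derive a35, a13.
Derived: a13 (round 2), a35 (round 2), a2 (round 1). a14 never appears in any round.

a14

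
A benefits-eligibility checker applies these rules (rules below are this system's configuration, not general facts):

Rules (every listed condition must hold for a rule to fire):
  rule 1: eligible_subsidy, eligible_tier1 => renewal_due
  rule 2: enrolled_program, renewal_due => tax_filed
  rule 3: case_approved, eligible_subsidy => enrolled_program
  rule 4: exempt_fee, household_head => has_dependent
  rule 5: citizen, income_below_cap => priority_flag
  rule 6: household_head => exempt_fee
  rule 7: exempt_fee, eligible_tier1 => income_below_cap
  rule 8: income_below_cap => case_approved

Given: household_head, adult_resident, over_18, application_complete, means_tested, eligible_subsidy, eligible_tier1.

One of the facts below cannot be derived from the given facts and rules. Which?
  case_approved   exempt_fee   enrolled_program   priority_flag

priority_flag

Round 1 fires rule 1, rule 6, giving renewal_due, exempt_fee.
Round 2 fires rule 4, rule 7, giving has_dependent, income_below_cap.
Round 3 fires rule 8, giving case_approved.
Round 4 fires rule 3, giving enrolled_program.
Round 5 fires rule 2, giving tax_filed.
Derived: case_approved (round 3), exempt_fee (round 1), enrolled_program (round 4). priority_flag never appears in any round.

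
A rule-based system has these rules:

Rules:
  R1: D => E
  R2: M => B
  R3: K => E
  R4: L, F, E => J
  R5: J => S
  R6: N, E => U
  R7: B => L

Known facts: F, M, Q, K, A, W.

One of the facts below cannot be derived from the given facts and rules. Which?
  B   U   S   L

U

Round 1 — R2, R3, derive B, E.
Round 2 — R7, derive L.
Round 3 — R4, derive J.
Round 4 — R5, derive S.
Derived: B (round 1), S (round 4), L (round 2). U never appears in any round.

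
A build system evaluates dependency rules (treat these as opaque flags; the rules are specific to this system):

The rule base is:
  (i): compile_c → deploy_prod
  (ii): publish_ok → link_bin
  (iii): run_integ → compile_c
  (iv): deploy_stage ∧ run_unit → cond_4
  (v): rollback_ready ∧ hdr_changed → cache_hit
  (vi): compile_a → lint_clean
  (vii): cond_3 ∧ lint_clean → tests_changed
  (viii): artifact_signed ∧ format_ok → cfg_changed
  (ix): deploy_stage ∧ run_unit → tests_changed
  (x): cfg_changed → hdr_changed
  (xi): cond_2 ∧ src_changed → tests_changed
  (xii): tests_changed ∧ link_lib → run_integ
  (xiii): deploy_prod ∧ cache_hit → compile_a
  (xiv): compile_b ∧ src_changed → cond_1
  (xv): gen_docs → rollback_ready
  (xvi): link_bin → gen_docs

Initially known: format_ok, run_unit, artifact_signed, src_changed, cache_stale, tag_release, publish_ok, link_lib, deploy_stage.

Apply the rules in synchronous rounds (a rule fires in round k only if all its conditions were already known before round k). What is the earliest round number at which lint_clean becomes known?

6

Round 1: (ii) [publish_ok → link_bin]; (iv) [deploy_stage ∧ run_unit → cond_4]; (viii) [artifact_signed ∧ format_ok → cfg_changed]; (ix) [deploy_stage ∧ run_unit → tests_changed]. New: link_bin, cond_4, cfg_changed, tests_changed.
Round 2: (x) [cfg_changed → hdr_changed]; (xii) [tests_changed ∧ link_lib → run_integ]; (xvi) [link_bin → gen_docs]. New: hdr_changed, run_integ, gen_docs.
Round 3: (iii) [run_integ → compile_c]; (xv) [gen_docs → rollback_ready]. New: compile_c, rollback_ready.
Round 4: (i) [compile_c → deploy_prod]; (v) [rollback_ready ∧ hdr_changed → cache_hit]. New: deploy_prod, cache_hit.
Round 5: (xiii) [deploy_prod ∧ cache_hit → compile_a]. New: compile_a.
Round 6: (vi) [compile_a → lint_clean]. New: lint_clean.
lint_clean first appears in round 6.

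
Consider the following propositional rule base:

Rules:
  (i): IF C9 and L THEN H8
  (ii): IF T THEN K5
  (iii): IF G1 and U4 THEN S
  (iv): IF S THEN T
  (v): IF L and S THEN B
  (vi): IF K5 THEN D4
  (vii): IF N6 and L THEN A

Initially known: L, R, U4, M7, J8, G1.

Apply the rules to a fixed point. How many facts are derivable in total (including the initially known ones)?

11

Round 1: (iii) [IF G1 and U4 THEN S]. New: S.
Round 2: (iv) [IF S THEN T]; (v) [IF L and S THEN B]. New: T, B.
Round 3: (ii) [IF T THEN K5]. New: K5.
Round 4: (vi) [IF K5 THEN D4]. New: D4.
Closure: {B, D4, G1, J8, K5, L, M7, R, S, T, U4} — 11 facts.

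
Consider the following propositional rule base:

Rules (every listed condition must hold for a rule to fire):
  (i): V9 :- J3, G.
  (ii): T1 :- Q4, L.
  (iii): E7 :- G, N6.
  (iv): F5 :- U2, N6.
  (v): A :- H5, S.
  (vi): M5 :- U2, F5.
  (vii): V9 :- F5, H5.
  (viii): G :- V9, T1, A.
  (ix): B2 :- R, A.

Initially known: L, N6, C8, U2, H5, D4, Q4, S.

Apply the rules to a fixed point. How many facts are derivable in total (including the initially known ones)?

15

[1] (ii) [T1 :- Q4, L.]; (iv) [F5 :- U2, N6.]; (v) [A :- H5, S.]. ⇒ new: T1, F5, A.
[2] (vi) [M5 :- U2, F5.]; (vii) [V9 :- F5, H5.]. ⇒ new: M5, V9.
[3] (viii) [G :- V9, T1, A.]. ⇒ new: G.
[4] (iii) [E7 :- G, N6.]. ⇒ new: E7.
Closure: {A, C8, D4, E7, F5, G, H5, L, M5, N6, Q4, S, T1, U2, V9} — 15 facts.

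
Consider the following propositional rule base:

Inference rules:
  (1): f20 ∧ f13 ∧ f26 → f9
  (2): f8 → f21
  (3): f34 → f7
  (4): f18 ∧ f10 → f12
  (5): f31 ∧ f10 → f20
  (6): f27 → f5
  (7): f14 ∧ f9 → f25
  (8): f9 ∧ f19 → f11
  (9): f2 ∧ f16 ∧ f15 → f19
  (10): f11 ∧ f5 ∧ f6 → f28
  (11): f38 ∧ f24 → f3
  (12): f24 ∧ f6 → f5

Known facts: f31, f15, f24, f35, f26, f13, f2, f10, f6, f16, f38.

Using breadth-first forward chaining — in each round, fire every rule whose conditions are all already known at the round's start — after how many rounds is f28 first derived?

4

[1] (5) [f31 ∧ f10 → f20]; (9) [f2 ∧ f16 ∧ f15 → f19]; (11) [f38 ∧ f24 → f3]; (12) [f24 ∧ f6 → f5]. ⇒ new: f20, f19, f3, f5.
[2] (1) [f20 ∧ f13 ∧ f26 → f9]. ⇒ new: f9.
[3] (8) [f9 ∧ f19 → f11]. ⇒ new: f11.
[4] (10) [f11 ∧ f5 ∧ f6 → f28]. ⇒ new: f28.
f28 first appears in round 4.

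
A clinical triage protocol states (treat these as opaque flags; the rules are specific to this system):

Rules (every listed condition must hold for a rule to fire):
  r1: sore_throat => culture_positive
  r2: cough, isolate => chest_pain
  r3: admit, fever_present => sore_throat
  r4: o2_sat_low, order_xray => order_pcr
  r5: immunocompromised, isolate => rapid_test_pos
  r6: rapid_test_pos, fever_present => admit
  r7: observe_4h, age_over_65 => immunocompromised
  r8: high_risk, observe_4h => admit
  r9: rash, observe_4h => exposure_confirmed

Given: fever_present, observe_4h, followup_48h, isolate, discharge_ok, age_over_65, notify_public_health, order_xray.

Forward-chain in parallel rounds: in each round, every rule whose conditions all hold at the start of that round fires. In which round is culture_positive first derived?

5

Round 1 fires r7, giving immunocompromised.
Round 2 fires r5, giving rapid_test_pos.
Round 3 fires r6, giving admit.
Round 4 fires r3, giving sore_throat.
Round 5 fires r1, giving culture_positive.
culture_positive first appears in round 5.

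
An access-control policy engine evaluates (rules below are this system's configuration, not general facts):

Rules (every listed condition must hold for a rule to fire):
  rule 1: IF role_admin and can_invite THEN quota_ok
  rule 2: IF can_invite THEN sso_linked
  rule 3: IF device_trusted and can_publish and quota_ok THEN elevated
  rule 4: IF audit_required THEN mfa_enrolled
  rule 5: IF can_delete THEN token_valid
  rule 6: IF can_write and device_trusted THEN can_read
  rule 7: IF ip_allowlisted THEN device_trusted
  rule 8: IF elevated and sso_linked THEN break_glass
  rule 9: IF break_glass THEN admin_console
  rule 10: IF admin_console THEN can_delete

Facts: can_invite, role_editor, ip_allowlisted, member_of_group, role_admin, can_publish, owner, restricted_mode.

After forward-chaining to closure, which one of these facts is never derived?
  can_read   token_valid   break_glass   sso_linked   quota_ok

can_read

Round 1: rule 1 [IF role_admin and can_invite THEN quota_ok]; rule 2 [IF can_invite THEN sso_linked]; rule 7 [IF ip_allowlisted THEN device_trusted]. New: quota_ok, sso_linked, device_trusted.
Round 2: rule 3 [IF device_trusted and can_publish and quota_ok THEN elevated]. New: elevated.
Round 3: rule 8 [IF elevated and sso_linked THEN break_glass]. New: break_glass.
Round 4: rule 9 [IF break_glass THEN admin_console]. New: admin_console.
Round 5: rule 10 [IF admin_console THEN can_delete]. New: can_delete.
Round 6: rule 5 [IF can_delete THEN token_valid]. New: token_valid.
Derived: sso_linked (round 1), token_valid (round 6), break_glass (round 3), quota_ok (round 1). can_read never appears in any round.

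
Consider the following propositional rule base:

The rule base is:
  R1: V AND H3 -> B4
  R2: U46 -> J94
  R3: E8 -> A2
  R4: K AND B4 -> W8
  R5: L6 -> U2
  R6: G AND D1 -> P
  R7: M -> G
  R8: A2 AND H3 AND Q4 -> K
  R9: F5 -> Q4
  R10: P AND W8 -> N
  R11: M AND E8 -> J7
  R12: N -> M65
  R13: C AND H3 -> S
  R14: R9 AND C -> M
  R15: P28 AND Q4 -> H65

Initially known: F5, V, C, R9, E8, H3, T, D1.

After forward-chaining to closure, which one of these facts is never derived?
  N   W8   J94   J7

Round 1 fires R1, R3, R9, R13, R14, giving B4, A2, Q4, S, M.
Round 2 fires R7, R8, R11, giving G, K, J7.
Round 3 fires R4, R6, giving W8, P.
Round 4 fires R10, giving N.
Round 5 fires R12, giving M65.
Derived: J7 (round 2), N (round 4), W8 (round 3). J94 never appears in any round.

J94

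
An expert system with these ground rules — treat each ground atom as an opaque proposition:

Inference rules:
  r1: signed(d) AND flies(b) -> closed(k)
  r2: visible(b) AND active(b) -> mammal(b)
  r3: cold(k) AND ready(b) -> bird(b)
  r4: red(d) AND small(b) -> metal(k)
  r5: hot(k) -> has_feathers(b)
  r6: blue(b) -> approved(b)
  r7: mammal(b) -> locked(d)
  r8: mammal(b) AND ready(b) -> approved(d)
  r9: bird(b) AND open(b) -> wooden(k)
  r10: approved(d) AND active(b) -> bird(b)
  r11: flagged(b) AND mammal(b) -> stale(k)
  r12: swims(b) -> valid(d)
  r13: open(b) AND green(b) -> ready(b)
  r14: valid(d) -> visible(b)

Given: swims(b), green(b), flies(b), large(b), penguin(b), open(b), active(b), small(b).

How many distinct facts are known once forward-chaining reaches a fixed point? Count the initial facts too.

16

Round 1 — r12, r13, derive valid(d), ready(b).
Round 2 — r14, derive visible(b).
Round 3 — r2, derive mammal(b).
Round 4 — r7, r8, derive locked(d), approved(d).
Round 5 — r10, derive bird(b).
Round 6 — r9, derive wooden(k).
Closure: {active(b), approved(d), bird(b), flies(b), green(b), large(b), locked(d), mammal(b), open(b), penguin(b), ready(b), small(b), swims(b), valid(d), visible(b), wooden(k)} — 16 facts.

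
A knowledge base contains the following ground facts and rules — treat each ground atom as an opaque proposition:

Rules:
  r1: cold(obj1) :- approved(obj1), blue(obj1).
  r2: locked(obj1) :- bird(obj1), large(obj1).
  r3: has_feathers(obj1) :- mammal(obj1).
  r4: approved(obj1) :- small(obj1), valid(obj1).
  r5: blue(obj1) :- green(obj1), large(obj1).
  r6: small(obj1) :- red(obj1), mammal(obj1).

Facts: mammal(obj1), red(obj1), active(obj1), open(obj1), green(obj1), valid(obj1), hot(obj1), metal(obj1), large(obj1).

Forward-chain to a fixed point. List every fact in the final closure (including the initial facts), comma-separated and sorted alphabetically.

active(obj1), approved(obj1), blue(obj1), cold(obj1), green(obj1), has_feathers(obj1), hot(obj1), large(obj1), mammal(obj1), metal(obj1), open(obj1), red(obj1), small(obj1), valid(obj1)

Round 1 — r3, r5, r6, derive has_feathers(obj1), blue(obj1), small(obj1).
Round 2 — r4, derive approved(obj1).
Round 3 — r1, derive cold(obj1).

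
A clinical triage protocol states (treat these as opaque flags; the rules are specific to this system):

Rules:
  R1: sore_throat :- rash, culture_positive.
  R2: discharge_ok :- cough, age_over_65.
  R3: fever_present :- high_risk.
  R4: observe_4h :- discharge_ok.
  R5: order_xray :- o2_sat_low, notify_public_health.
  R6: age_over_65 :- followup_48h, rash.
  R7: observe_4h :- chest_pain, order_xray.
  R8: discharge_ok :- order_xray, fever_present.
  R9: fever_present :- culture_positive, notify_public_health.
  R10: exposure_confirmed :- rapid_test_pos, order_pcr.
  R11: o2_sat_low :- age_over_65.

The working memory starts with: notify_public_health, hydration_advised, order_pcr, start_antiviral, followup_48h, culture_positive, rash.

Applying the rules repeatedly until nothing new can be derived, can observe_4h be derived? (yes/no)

yes

Round 1 — R1, R6, R9, derive sore_throat, age_over_65, fever_present.
Round 2 — R11, derive o2_sat_low.
Round 3 — R5, derive order_xray.
Round 4 — R8, derive discharge_ok.
Round 5 — R4, derive observe_4h.
observe_4h appears in round 5, so it is derivable.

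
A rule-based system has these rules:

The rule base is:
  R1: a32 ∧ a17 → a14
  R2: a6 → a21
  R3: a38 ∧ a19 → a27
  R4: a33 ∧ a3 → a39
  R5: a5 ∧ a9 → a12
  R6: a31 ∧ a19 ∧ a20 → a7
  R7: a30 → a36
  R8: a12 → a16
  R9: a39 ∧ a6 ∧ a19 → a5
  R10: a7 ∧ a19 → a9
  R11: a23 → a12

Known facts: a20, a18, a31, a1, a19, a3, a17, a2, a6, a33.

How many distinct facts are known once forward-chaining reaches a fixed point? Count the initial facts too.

17

Round 1: R2 [a6 → a21]; R4 [a33 ∧ a3 → a39]; R6 [a31 ∧ a19 ∧ a20 → a7]. Adds a21, a39, a7.
Round 2: R9 [a39 ∧ a6 ∧ a19 → a5]; R10 [a7 ∧ a19 → a9]. Adds a5, a9.
Round 3: R5 [a5 ∧ a9 → a12]. Adds a12.
Round 4: R8 [a12 → a16]. Adds a16.
Closure: {a1, a12, a16, a17, a18, a19, a2, a20, a21, a3, a31, a33, a39, a5, a6, a7, a9} — 17 facts.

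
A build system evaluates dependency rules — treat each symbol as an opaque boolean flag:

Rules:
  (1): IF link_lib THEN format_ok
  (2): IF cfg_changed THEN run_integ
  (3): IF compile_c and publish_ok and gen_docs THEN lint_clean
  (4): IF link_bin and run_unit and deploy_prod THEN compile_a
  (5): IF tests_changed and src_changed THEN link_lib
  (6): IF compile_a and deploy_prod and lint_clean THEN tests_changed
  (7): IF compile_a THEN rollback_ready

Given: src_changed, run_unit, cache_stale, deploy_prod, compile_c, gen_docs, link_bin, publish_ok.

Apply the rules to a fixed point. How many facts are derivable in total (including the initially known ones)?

14

Round 1 fires (3), (4), giving lint_clean, compile_a.
Round 2 fires (6), (7), giving tests_changed, rollback_ready.
Round 3 fires (5), giving link_lib.
Round 4 fires (1), giving format_ok.
Closure: {cache_stale, compile_a, compile_c, deploy_prod, format_ok, gen_docs, link_bin, link_lib, lint_clean, publish_ok, rollback_ready, run_unit, src_changed, tests_changed} — 14 facts.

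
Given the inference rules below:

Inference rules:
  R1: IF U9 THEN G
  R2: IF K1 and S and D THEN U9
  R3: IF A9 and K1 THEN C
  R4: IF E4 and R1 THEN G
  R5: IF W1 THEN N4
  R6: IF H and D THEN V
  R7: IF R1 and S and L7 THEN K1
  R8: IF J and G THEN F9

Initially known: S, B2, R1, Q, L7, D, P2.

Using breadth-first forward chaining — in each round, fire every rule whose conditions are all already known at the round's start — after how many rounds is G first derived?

3

Round 1: R7 [IF R1 and S and L7 THEN K1]. Adds K1.
Round 2: R2 [IF K1 and S and D THEN U9]. Adds U9.
Round 3: R1 [IF U9 THEN G]. Adds G.
G first appears in round 3.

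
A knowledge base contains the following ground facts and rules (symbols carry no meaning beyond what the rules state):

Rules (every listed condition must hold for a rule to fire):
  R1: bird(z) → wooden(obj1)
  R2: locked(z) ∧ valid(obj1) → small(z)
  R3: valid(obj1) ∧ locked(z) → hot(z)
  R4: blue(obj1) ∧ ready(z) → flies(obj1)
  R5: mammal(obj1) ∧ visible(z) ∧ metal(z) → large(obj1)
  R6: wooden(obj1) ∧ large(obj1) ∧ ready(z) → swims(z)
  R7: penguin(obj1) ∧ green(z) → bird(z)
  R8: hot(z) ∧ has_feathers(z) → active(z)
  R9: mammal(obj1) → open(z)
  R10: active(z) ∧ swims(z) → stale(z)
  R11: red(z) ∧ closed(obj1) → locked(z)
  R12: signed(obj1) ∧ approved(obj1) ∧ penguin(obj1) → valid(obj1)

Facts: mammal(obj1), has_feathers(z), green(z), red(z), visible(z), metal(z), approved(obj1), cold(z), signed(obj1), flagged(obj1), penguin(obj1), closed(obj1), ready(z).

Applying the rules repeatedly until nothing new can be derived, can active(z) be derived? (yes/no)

yes

Round 1 fires R5, R7, R9, R11, R12, giving large(obj1), bird(z), open(z), locked(z), valid(obj1).
Round 2 fires R1, R2, R3, giving wooden(obj1), small(z), hot(z).
Round 3 fires R6, R8, giving swims(z), active(z).
Round 4 fires R10, giving stale(z).
active(z) appears in round 3, so it is derivable.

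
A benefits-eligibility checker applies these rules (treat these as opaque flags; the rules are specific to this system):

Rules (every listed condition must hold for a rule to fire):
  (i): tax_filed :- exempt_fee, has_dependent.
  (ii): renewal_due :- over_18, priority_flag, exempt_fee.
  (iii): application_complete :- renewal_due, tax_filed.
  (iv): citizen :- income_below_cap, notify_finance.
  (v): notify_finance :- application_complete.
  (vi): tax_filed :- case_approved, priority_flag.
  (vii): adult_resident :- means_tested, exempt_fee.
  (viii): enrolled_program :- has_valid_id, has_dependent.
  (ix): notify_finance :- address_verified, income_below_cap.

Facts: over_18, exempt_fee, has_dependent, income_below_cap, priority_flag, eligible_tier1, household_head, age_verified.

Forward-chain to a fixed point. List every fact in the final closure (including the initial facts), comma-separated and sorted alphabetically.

Round 1: (i) [tax_filed :- exempt_fee, has_dependent.]; (ii) [renewal_due :- over_18, priority_flag, exempt_fee.]. Adds tax_filed, renewal_due.
Round 2: (iii) [application_complete :- renewal_due, tax_filed.]. Adds application_complete.
Round 3: (v) [notify_finance :- application_complete.]. Adds notify_finance.
Round 4: (iv) [citizen :- income_below_cap, notify_finance.]. Adds citizen.

age_verified, application_complete, citizen, eligible_tier1, exempt_fee, has_dependent, household_head, income_below_cap, notify_finance, over_18, priority_flag, renewal_due, tax_filed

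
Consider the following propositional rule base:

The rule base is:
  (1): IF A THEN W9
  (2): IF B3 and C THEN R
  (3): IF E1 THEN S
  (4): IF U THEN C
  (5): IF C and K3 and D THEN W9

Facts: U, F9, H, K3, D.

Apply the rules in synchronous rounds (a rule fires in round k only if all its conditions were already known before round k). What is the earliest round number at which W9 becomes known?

[1] (4) [IF U THEN C]. ⇒ new: C.
[2] (5) [IF C and K3 and D THEN W9]. ⇒ new: W9.
W9 first appears in round 2.

2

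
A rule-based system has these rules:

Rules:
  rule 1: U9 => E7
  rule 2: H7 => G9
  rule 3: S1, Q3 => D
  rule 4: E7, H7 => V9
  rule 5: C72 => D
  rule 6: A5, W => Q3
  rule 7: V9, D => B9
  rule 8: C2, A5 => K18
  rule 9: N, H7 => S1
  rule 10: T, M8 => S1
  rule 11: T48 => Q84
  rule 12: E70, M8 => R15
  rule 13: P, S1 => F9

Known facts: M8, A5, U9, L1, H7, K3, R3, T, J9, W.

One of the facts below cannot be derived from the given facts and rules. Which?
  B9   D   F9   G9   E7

Round 1: rule 1 [U9 => E7]; rule 2 [H7 => G9]; rule 6 [A5, W => Q3]; rule 10 [T, M8 => S1]. New: E7, G9, Q3, S1.
Round 2: rule 3 [S1, Q3 => D]; rule 4 [E7, H7 => V9]. New: D, V9.
Round 3: rule 7 [V9, D => B9]. New: B9.
Derived: D (round 2), B9 (round 3), E7 (round 1), G9 (round 1). F9 never appears in any round.

F9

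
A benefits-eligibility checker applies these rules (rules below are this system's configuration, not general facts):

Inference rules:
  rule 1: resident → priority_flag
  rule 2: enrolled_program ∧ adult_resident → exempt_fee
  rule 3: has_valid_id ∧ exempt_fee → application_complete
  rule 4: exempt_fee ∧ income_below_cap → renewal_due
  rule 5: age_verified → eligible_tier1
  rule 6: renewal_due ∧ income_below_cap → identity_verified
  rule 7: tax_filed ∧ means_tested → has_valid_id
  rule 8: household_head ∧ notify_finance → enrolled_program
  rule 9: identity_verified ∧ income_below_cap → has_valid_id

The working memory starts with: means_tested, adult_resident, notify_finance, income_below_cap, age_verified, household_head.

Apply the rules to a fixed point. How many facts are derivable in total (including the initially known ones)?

13

[1] rule 5 [age_verified → eligible_tier1]; rule 8 [household_head ∧ notify_finance → enrolled_program]. ⇒ new: eligible_tier1, enrolled_program.
[2] rule 2 [enrolled_program ∧ adult_resident → exempt_fee]. ⇒ new: exempt_fee.
[3] rule 4 [exempt_fee ∧ income_below_cap → renewal_due]. ⇒ new: renewal_due.
[4] rule 6 [renewal_due ∧ income_below_cap → identity_verified]. ⇒ new: identity_verified.
[5] rule 9 [identity_verified ∧ income_below_cap → has_valid_id]. ⇒ new: has_valid_id.
[6] rule 3 [has_valid_id ∧ exempt_fee → application_complete]. ⇒ new: application_complete.
Closure: {adult_resident, age_verified, application_complete, eligible_tier1, enrolled_program, exempt_fee, has_valid_id, household_head, identity_verified, income_below_cap, means_tested, notify_finance, renewal_due} — 13 facts.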